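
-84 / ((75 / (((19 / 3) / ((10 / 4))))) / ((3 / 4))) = -266 / 125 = -2.13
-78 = -78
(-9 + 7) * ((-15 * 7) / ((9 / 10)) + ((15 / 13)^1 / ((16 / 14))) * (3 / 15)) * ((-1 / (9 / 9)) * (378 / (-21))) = 109011 / 26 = 4192.73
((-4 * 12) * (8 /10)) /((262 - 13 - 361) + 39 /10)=384 /1081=0.36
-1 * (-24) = 24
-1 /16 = -0.06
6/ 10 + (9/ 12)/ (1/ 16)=63/ 5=12.60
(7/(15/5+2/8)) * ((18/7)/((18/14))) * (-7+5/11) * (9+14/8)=-303.10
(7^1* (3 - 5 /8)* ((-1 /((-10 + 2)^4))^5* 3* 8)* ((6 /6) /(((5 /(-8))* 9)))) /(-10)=-133 /21617278211378380800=-0.00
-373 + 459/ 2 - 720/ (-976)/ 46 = -143.48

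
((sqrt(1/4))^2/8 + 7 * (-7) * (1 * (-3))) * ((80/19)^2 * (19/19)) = 941000/361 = 2606.65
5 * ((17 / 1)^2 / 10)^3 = 24137569 / 200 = 120687.84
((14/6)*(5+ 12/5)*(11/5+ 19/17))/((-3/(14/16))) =-85211/5100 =-16.71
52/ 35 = 1.49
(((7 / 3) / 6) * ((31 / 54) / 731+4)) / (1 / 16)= 4421956 / 177633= 24.89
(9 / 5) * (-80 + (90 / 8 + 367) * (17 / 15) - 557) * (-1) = 37497 / 100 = 374.97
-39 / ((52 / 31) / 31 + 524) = -12493 / 167872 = -0.07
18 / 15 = 6 / 5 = 1.20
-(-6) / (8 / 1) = 3 / 4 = 0.75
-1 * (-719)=719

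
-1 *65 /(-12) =65 /12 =5.42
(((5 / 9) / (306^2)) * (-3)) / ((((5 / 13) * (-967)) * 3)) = 13 / 814914108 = 0.00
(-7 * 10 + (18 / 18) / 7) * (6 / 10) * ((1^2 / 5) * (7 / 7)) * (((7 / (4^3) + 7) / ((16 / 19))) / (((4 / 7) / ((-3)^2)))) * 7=-159795909 / 20480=-7802.53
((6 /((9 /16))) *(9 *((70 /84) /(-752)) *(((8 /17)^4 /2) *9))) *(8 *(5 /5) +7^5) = -1549670400 /3925487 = -394.77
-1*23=-23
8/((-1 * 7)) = -8/7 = -1.14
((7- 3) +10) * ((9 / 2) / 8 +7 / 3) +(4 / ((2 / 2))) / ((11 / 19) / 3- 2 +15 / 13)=99949 / 2904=34.42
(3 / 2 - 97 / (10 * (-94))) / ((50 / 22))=0.71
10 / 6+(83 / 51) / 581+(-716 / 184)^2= 12699773 / 755412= 16.81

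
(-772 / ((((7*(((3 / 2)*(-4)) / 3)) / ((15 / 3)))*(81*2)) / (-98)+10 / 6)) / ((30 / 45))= -121590 / 661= -183.95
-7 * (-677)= 4739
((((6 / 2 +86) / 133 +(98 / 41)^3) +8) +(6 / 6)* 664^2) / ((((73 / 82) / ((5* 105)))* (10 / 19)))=60625121132655 / 122713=494039923.50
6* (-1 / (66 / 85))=-85 / 11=-7.73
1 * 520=520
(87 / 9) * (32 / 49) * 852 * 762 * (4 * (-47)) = -37755405312 / 49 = -770518475.76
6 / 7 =0.86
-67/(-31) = 67/31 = 2.16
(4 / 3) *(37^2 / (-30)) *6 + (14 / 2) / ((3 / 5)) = -1767 / 5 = -353.40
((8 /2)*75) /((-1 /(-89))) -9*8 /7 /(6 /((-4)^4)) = 183828 /7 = 26261.14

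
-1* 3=-3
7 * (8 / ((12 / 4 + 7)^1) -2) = -42 / 5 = -8.40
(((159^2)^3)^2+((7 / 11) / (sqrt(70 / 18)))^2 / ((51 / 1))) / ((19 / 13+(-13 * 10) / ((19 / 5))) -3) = -331616968974974558536539796989591 / 45408275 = -7303007413846365195254385.00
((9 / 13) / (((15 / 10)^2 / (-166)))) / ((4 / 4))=-664 / 13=-51.08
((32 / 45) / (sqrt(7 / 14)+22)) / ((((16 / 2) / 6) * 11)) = 0.00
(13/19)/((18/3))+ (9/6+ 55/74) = 9943/4218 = 2.36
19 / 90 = 0.21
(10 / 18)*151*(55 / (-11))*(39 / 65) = -755 / 3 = -251.67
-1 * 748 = -748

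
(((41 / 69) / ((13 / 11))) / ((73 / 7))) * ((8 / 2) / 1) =12628 / 65481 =0.19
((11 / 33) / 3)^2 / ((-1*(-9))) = 1 / 729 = 0.00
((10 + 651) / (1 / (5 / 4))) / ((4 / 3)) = 9915 / 16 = 619.69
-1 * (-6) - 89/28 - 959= -26773/28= -956.18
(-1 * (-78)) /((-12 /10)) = -65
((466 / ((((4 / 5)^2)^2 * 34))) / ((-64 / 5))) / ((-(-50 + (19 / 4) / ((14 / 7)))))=-728125 / 13264896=-0.05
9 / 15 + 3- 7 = -17 / 5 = -3.40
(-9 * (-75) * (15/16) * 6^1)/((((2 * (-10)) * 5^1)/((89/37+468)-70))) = -18000225/1184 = -15202.89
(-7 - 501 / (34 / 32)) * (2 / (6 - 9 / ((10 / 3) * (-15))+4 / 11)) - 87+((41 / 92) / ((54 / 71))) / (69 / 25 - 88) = -151093246606993 / 647732673864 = -233.26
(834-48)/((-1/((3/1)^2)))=-7074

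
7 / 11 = 0.64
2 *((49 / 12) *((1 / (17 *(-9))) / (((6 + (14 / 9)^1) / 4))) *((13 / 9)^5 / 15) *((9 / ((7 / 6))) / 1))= -0.09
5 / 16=0.31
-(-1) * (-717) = -717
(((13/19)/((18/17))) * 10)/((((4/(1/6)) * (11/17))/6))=2.50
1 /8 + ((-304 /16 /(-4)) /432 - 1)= -1493 /1728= -0.86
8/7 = 1.14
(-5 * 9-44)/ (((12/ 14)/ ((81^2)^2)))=-8939369061/ 2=-4469684530.50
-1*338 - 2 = -340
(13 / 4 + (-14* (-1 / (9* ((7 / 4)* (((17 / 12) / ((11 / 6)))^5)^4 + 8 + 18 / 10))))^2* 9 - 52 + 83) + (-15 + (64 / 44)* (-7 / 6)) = 17.78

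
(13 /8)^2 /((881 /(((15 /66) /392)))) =845 /486255616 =0.00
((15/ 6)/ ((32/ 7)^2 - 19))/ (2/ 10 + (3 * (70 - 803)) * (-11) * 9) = 1225/ 202462116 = 0.00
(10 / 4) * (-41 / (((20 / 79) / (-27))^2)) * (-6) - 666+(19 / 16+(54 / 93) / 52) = 112751050423 / 16120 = 6994482.04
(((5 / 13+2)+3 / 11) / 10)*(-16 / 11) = -608 / 1573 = -0.39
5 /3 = 1.67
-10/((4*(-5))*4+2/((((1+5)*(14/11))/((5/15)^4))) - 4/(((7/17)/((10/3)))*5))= 34020/294181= 0.12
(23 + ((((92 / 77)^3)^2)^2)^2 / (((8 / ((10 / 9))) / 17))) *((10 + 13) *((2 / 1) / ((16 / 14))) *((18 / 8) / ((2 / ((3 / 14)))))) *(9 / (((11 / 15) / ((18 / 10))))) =41185.42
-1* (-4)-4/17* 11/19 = 1248/323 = 3.86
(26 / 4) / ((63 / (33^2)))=1573 / 14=112.36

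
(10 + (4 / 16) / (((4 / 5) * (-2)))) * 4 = 315 / 8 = 39.38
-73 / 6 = -12.17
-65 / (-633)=65 / 633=0.10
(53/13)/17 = 53/221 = 0.24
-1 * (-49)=49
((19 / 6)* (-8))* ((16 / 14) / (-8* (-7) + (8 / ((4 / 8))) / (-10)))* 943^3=-159326743330 / 357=-446293398.68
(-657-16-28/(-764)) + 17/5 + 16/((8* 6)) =-1917344/2865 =-669.23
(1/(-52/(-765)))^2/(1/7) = 4096575/2704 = 1515.01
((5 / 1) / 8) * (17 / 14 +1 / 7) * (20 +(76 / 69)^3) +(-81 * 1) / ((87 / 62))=-1510045379 / 38107044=-39.63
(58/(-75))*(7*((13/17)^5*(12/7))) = -86139976/35496425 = -2.43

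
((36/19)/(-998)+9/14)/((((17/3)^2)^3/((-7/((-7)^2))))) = -62021133/22427132585522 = -0.00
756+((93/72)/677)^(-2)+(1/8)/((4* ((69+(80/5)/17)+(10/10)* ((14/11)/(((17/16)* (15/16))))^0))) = 275467.24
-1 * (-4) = 4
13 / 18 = 0.72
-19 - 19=-38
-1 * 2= -2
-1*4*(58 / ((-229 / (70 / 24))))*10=20300 / 687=29.55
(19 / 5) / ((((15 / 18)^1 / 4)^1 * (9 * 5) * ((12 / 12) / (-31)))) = -4712 / 375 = -12.57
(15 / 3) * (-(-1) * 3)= 15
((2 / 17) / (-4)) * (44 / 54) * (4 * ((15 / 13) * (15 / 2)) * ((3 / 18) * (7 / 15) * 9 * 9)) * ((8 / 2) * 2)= -9240 / 221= -41.81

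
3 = 3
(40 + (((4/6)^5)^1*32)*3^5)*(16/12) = 4256/3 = 1418.67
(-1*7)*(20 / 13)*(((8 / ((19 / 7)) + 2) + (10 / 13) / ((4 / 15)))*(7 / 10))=-189581 / 3211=-59.04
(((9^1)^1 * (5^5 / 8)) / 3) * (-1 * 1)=-9375 / 8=-1171.88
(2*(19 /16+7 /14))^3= 19683 /512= 38.44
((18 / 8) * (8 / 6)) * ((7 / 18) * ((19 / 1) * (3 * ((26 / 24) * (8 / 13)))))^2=17689 / 27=655.15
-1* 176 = -176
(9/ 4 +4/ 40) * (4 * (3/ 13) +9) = 6063/ 260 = 23.32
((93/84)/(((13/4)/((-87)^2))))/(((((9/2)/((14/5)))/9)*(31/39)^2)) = 3542292/155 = 22853.50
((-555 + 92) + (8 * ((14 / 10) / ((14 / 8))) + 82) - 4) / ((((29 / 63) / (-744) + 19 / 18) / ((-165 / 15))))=976015656 / 247235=3947.72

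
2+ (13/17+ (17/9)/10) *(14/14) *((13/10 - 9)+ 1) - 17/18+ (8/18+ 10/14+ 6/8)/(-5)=-306053/53550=-5.72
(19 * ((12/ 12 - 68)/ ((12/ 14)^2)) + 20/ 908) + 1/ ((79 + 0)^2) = -88368800987/ 51001452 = -1732.67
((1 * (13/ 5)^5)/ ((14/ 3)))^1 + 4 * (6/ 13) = 27.31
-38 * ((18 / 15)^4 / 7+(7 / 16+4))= -6295859 / 35000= -179.88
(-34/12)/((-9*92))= 17/4968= 0.00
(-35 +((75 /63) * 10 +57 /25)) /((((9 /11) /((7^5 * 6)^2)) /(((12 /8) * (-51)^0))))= -9701652780512 /25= -388066111220.48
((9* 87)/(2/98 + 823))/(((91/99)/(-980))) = -1014.31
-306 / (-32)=153 / 16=9.56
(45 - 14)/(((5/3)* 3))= 6.20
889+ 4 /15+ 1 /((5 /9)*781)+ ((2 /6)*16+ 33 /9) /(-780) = 541717843 /609180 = 889.26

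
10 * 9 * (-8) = -720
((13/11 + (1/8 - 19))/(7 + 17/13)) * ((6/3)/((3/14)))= -15743/792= -19.88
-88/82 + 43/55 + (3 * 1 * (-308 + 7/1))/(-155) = 386886/69905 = 5.53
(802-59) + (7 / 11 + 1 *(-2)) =8158 / 11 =741.64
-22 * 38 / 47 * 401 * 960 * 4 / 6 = -214551040 / 47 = -4564915.74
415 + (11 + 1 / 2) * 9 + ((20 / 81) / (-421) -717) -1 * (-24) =-11901289 / 68202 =-174.50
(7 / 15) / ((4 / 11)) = 77 / 60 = 1.28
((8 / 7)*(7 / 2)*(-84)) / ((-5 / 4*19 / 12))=16128 / 95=169.77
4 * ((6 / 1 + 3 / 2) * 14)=420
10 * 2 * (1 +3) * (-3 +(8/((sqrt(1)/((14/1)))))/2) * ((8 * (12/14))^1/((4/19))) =966720/7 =138102.86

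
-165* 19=-3135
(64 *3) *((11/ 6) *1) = 352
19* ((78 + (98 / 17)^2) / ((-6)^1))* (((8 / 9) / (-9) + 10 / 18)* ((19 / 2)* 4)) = -6114.09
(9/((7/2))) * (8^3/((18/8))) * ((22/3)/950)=45056/9975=4.52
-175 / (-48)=175 / 48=3.65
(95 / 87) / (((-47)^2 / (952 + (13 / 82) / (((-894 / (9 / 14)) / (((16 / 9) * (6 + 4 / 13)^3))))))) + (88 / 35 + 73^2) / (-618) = -853782243492569 / 104675359460490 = -8.16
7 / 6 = 1.17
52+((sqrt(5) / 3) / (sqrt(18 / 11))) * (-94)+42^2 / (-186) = 1318 / 31 - 47 * sqrt(110) / 9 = -12.25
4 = 4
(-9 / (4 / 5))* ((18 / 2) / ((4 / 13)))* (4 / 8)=-5265 / 32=-164.53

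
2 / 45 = 0.04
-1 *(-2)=2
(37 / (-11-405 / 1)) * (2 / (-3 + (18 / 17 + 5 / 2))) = -629 / 1976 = -0.32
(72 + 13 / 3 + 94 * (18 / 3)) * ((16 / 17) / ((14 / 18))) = 5424 / 7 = 774.86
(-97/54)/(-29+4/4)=97/1512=0.06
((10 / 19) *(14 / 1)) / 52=35 / 247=0.14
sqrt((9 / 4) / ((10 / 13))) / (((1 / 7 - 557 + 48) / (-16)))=0.05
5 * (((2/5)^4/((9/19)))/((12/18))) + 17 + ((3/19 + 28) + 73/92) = 30386821/655500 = 46.36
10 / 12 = 5 / 6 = 0.83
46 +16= 62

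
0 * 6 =0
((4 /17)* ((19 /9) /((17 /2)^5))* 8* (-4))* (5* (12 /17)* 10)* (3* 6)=-93388800 /410338673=-0.23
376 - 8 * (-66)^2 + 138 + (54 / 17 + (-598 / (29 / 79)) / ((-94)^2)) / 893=-66780312978357 / 1945020082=-34334.00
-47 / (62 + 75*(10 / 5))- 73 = -73.22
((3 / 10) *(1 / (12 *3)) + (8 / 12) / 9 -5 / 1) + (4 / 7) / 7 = -255919 / 52920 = -4.84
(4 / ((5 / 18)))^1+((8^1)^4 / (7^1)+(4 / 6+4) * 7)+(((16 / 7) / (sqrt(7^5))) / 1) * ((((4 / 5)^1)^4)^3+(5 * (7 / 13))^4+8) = 633.28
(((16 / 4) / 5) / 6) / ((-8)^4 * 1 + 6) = 1 / 30765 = 0.00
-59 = -59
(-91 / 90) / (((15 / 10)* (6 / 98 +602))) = -4459 / 3982635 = -0.00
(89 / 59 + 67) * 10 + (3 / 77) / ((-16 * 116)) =685.08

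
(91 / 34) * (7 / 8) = 637 / 272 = 2.34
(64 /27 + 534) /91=1114 /189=5.89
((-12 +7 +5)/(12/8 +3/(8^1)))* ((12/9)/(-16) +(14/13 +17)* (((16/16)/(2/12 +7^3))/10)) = 0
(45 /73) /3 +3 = 234 /73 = 3.21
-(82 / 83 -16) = 1246 / 83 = 15.01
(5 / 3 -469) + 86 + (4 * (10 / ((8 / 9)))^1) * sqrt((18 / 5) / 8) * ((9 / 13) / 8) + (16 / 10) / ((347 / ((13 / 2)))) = -1984684 / 5205 + 243 * sqrt(5) / 208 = -378.69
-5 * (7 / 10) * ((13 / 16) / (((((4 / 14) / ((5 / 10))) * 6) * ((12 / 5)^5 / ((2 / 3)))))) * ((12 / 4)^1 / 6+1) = -1990625 / 191102976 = -0.01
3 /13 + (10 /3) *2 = 269 /39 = 6.90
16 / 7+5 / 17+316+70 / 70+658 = 116332 / 119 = 977.58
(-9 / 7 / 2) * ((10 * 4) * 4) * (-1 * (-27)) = -19440 / 7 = -2777.14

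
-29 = -29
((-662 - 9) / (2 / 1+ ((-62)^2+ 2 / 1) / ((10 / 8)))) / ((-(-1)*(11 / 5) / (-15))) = 22875 / 15394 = 1.49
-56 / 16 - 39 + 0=-85 / 2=-42.50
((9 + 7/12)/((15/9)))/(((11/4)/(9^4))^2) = 3960298332/121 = 32729738.28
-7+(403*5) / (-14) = -2113 / 14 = -150.93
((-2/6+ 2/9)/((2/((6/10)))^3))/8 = -3/8000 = -0.00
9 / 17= 0.53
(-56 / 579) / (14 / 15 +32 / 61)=-8540 / 128731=-0.07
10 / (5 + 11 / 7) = 35 / 23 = 1.52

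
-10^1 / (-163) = 10 / 163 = 0.06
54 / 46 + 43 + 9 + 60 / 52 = 16244 / 299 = 54.33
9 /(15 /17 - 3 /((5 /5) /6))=-51 /97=-0.53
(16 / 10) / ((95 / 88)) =1.48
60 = 60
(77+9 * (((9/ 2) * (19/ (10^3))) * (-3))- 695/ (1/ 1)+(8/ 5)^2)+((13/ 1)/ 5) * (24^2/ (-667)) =-827071699/ 1334000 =-619.99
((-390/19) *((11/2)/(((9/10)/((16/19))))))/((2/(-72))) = 1372800/361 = 3802.77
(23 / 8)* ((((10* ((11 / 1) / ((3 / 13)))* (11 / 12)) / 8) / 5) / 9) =36179 / 10368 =3.49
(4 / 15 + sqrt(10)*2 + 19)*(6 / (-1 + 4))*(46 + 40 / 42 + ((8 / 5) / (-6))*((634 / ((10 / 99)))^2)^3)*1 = -834519457111407268176908.40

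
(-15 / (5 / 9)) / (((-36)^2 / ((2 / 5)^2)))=-1 / 300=-0.00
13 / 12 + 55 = 56.08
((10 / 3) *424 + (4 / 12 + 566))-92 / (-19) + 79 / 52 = 5886587 / 2964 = 1986.03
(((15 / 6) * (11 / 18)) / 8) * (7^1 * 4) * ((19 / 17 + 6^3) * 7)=9947245 / 1224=8126.83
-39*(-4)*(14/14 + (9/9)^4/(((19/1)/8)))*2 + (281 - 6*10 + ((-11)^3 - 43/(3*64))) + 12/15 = -12148853/18240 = -666.06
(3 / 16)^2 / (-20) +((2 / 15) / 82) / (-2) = -1619 / 629760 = -0.00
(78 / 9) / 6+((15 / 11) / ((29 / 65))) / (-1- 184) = 151684 / 106227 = 1.43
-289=-289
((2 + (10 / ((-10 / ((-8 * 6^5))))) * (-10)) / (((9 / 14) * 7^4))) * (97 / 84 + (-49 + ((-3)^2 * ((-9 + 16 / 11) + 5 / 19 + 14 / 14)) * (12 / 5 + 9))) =994991677231 / 3565485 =279062.08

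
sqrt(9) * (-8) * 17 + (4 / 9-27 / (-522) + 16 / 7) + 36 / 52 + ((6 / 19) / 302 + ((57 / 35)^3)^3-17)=-523157893495108235037187 / 1534464349034449218750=-340.94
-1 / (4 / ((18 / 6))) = -3 / 4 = -0.75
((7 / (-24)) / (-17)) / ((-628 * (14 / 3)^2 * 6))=-1 / 4782848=-0.00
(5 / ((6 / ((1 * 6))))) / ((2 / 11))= 55 / 2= 27.50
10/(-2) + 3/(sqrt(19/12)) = -5 + 6*sqrt(57)/19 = -2.62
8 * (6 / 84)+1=11 / 7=1.57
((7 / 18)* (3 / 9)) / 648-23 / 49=-804473 / 1714608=-0.47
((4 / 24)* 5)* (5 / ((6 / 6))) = 25 / 6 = 4.17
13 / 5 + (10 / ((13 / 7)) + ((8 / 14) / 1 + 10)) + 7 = 11628 / 455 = 25.56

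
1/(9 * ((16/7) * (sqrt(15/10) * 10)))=7 * sqrt(6)/4320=0.00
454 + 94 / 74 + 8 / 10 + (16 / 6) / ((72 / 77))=2292316 / 4995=458.92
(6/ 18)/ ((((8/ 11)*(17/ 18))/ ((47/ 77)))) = 141/ 476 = 0.30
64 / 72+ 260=2348 / 9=260.89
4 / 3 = 1.33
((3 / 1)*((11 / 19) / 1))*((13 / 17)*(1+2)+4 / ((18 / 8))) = 6853 / 969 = 7.07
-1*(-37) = 37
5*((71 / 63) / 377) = 355 / 23751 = 0.01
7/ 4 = 1.75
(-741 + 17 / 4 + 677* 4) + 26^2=2647.25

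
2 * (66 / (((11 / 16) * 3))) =64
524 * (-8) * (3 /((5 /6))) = -75456 /5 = -15091.20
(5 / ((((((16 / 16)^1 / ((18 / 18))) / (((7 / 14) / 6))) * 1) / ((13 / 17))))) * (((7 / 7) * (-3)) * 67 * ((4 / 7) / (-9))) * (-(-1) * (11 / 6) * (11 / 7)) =526955 / 44982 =11.71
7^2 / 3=49 / 3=16.33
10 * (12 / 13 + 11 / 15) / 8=323 / 156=2.07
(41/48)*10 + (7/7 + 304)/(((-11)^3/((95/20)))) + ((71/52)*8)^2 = 684355181/5398536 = 126.77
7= 7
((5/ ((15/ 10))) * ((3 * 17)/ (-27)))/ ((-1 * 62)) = 85/ 837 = 0.10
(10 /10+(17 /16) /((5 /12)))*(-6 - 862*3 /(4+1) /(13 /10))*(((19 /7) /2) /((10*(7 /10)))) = -101175 /364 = -277.95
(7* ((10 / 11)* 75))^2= 27562500 / 121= 227789.26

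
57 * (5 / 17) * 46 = 13110 / 17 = 771.18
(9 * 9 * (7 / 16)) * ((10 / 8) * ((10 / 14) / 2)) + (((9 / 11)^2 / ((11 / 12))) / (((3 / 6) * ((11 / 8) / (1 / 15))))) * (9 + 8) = 159520509 / 9370240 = 17.02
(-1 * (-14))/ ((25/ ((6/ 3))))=28/ 25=1.12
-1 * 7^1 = -7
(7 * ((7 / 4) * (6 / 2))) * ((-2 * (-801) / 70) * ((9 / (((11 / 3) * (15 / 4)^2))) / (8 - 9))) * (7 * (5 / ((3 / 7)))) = -3296916 / 275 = -11988.79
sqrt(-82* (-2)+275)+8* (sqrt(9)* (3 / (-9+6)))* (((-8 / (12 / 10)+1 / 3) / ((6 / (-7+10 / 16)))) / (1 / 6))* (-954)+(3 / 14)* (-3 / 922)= sqrt(439)+11932490799 / 12908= 924446.95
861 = 861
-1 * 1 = -1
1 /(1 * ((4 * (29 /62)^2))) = 1.14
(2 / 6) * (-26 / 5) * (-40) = 208 / 3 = 69.33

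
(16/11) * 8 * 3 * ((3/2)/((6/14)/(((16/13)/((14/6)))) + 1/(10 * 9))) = 414720/6523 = 63.58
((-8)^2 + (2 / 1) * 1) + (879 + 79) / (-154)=4603 / 77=59.78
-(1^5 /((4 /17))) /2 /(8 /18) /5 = -153 /160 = -0.96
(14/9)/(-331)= -14/2979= -0.00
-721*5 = -3605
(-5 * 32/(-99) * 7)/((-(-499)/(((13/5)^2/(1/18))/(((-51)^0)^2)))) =75712/27445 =2.76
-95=-95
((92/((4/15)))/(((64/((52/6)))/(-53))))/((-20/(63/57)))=332787/2432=136.84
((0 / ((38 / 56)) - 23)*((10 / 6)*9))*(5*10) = -17250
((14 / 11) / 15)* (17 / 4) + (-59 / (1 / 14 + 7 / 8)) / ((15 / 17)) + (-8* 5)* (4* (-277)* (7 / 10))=541380371 / 17490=30953.71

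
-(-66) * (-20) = -1320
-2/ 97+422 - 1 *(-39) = 44715/ 97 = 460.98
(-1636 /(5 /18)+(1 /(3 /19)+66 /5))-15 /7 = -616582 /105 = -5872.21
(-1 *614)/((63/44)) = -27016/63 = -428.83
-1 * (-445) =445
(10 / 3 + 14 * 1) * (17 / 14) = 442 / 21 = 21.05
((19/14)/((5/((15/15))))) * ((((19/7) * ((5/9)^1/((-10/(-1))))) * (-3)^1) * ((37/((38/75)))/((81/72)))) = -7.97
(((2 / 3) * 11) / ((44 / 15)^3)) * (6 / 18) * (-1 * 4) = -375 / 968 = -0.39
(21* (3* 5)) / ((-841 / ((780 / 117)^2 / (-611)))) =14000 / 513851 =0.03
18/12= 3/2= 1.50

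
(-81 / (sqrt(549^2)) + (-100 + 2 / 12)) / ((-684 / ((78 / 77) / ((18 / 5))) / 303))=240233045 / 19276488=12.46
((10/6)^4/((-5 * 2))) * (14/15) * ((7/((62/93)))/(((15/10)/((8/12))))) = -2450/729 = -3.36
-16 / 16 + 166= 165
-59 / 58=-1.02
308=308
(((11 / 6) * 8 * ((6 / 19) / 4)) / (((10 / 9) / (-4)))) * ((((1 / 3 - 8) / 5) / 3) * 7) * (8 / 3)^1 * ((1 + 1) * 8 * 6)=1813504 / 475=3817.90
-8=-8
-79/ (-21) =79/ 21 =3.76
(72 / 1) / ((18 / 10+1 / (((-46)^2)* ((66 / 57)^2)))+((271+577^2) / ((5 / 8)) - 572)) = 368691840 / 2727038413661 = 0.00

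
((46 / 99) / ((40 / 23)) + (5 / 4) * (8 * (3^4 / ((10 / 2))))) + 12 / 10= 64733 / 396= 163.47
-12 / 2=-6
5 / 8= 0.62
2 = 2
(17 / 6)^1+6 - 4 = 4.83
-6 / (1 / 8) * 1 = -48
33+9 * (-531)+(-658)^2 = 428218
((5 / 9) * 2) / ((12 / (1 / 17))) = 5 / 918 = 0.01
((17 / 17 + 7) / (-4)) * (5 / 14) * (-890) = 4450 / 7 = 635.71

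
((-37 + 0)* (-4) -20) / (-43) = -128 / 43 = -2.98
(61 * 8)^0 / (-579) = -1 / 579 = -0.00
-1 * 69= -69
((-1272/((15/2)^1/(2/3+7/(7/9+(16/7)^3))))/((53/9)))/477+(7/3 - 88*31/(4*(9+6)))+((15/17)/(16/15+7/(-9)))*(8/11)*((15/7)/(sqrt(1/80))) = -449576609/10405225+324000*sqrt(5)/17017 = -0.63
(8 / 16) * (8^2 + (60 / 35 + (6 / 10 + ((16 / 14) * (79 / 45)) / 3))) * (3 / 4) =63299 / 2520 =25.12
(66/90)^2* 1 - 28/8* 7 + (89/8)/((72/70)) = -10517/800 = -13.15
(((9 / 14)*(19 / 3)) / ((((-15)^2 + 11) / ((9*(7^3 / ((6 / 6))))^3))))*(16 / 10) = 239544775953 / 295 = 812016189.67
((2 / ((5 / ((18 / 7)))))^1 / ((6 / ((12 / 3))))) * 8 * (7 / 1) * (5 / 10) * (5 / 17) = 96 / 17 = 5.65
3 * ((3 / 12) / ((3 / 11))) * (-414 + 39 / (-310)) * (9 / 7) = -12709521 / 8680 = -1464.23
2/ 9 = 0.22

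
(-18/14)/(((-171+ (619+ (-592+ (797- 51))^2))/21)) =-27/24164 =-0.00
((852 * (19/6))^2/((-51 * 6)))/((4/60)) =-18198010/51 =-356823.73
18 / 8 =9 / 4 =2.25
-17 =-17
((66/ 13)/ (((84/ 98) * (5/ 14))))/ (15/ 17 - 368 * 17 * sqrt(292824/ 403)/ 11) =-0.00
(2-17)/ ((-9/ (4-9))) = -25/ 3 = -8.33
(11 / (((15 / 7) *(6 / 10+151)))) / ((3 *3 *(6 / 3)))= 77 / 40932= 0.00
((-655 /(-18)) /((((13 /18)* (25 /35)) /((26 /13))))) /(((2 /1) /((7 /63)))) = 917 /117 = 7.84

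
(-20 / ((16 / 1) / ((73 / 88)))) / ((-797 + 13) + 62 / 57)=20805 / 15708352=0.00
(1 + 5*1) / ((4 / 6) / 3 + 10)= 27 / 46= 0.59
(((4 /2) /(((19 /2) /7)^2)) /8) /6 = 49 /2166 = 0.02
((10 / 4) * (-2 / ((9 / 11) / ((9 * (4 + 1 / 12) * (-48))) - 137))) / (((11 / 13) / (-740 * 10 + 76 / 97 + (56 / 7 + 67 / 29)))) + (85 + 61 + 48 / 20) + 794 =199317117476 / 319570865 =623.70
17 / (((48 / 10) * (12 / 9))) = 85 / 32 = 2.66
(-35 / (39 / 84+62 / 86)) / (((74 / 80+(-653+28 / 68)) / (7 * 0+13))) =28655200 / 48642149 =0.59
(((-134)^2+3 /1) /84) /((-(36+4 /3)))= -17959 /3136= -5.73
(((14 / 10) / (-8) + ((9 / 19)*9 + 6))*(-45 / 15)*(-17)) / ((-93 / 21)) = -2737119 / 23560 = -116.18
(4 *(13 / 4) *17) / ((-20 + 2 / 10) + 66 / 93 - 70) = -34255 / 13809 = -2.48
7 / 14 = 1 / 2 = 0.50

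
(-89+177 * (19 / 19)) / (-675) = -88 / 675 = -0.13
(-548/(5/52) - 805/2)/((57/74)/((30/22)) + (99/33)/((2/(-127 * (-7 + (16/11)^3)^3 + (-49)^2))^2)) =-12552230564542153066218549/156341153620480449991869906239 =-0.00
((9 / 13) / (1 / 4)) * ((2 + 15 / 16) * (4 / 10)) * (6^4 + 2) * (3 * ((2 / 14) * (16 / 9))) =1464144 / 455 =3217.90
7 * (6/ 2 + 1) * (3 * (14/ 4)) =294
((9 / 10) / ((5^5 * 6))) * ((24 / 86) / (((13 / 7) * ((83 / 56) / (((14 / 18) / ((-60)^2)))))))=343 / 326228906250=0.00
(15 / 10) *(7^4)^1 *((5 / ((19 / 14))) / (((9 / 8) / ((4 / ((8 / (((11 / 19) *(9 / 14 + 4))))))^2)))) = 876750875 / 41154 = 21304.15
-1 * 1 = -1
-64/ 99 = -0.65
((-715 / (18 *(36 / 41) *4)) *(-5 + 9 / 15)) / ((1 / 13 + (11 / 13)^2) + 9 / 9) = 10899317 / 392688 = 27.76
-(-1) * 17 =17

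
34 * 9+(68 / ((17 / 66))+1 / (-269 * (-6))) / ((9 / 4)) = 3074672 / 7263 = 423.33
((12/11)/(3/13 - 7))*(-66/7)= 117/77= 1.52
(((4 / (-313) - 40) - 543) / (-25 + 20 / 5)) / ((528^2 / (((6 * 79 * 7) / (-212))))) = -14416157 / 9249495552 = -0.00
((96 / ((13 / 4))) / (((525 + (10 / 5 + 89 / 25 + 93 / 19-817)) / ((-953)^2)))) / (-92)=6902388400 / 6664411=1035.71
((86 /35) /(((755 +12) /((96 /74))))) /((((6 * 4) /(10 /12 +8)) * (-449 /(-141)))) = 0.00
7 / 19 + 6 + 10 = 311 / 19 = 16.37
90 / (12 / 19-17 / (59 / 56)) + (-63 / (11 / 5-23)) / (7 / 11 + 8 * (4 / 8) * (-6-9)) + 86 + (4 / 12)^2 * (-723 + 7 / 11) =-62991257 / 531139752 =-0.12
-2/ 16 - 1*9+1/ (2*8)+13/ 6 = -331/ 48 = -6.90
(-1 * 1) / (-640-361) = 1 / 1001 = 0.00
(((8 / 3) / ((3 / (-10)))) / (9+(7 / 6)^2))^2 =102400 / 139129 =0.74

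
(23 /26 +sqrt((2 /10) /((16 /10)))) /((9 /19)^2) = 361*sqrt(2) /324 +8303 /2106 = 5.52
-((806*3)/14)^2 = -1461681/49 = -29830.22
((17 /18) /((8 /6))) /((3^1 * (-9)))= -17 /648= -0.03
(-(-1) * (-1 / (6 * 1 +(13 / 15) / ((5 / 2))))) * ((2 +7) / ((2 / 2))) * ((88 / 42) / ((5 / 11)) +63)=-319455 / 3332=-95.87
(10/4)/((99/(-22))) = -5/9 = -0.56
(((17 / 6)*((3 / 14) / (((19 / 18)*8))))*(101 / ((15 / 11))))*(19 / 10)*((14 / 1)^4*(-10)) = -19434723 / 5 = -3886944.60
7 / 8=0.88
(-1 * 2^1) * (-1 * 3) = 6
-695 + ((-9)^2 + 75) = -539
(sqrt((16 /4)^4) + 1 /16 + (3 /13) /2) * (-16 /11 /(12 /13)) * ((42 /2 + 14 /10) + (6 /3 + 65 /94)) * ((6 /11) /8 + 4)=-2602.18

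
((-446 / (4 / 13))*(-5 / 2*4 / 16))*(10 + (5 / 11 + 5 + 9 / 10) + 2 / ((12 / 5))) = 2055391 / 132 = 15571.14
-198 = -198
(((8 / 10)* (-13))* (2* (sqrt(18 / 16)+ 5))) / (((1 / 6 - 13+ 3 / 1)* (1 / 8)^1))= 3744* sqrt(2) / 295+ 4992 / 59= 102.56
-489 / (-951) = 163 / 317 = 0.51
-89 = -89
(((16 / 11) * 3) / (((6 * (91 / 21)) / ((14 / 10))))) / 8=21 / 715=0.03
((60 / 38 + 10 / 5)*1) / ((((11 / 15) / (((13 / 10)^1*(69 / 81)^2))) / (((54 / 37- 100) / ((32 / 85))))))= -18115634095 / 15032952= -1205.06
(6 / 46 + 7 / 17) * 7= 1484 / 391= 3.80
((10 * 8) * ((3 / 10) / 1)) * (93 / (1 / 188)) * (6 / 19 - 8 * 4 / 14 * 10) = -1258008768 / 133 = -9458712.54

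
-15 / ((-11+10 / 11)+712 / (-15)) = 2475 / 9497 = 0.26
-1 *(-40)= 40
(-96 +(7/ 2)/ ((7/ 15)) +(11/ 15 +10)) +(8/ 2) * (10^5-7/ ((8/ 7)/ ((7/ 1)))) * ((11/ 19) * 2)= 263842483/ 570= 462881.55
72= 72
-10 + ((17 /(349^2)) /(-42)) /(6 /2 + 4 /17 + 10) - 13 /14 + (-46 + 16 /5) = -30921315512 /575509725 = -53.73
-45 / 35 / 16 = -9 / 112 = -0.08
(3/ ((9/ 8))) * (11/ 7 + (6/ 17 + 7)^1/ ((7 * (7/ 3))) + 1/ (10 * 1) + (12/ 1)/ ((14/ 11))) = 128284/ 4165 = 30.80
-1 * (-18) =18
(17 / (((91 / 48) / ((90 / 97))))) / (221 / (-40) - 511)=-979200 / 60791549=-0.02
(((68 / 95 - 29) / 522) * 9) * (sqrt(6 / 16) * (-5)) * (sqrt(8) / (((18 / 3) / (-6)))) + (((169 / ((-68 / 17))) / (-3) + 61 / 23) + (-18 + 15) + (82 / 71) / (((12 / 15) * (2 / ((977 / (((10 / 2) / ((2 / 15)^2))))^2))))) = 37112392927 / 1653412500 - 2687 * sqrt(3) / 1102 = 18.22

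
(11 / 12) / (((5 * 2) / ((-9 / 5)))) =-33 / 200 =-0.16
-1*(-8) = 8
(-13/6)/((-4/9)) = 39/8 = 4.88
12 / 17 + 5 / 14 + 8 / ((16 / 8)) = 1205 / 238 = 5.06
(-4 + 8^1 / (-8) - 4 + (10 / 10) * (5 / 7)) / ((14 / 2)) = -58 / 49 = -1.18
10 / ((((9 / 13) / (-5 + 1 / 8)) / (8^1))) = -1690 / 3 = -563.33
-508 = -508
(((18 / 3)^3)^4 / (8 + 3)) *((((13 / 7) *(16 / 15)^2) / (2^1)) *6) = 2414777204736 / 1925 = 1254429716.75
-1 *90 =-90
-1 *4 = -4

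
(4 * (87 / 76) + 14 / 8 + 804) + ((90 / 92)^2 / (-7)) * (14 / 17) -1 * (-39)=580412207 / 683468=849.22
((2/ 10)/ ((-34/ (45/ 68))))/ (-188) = 0.00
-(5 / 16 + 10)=-165 / 16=-10.31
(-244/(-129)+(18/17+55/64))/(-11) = -534695/1543872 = -0.35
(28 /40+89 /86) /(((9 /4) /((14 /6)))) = 10444 /5805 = 1.80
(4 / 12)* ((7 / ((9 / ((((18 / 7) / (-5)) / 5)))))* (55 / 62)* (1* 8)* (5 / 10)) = -44 / 465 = -0.09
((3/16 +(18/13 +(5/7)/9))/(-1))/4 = -21641/52416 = -0.41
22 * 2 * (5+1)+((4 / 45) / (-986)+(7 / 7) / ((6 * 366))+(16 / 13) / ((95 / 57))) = 1241992555 / 4691388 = 264.74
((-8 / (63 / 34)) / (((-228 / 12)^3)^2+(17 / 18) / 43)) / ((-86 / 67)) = 18224 / 254894583377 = 0.00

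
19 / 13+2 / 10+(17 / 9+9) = 7342 / 585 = 12.55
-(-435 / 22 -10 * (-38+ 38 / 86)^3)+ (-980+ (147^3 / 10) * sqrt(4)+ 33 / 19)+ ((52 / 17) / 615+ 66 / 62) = 225220739494811849 / 2154256317246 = 104546.86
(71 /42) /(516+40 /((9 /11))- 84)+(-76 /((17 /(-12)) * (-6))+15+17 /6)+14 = 70752023 /3090192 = 22.90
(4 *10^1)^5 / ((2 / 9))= 460800000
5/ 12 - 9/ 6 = -13/ 12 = -1.08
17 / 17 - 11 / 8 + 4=29 / 8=3.62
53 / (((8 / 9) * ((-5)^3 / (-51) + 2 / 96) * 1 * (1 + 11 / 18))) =875772 / 58493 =14.97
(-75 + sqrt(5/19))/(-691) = 75/691 - sqrt(95)/13129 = 0.11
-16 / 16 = -1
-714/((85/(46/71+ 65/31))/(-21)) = 5328162/11005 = 484.16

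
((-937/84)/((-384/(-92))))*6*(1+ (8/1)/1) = -64653/448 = -144.31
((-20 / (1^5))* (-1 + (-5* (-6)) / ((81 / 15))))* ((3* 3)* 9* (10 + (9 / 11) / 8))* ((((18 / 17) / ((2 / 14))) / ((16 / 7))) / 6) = -241110135 / 5984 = -40292.47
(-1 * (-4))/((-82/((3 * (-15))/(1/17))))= 1530/41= 37.32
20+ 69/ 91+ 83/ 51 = 103892/ 4641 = 22.39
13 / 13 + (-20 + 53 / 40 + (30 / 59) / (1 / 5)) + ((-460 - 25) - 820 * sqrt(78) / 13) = -820 * sqrt(78) / 13 - 1180313 / 2360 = -1057.21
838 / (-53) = -838 / 53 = -15.81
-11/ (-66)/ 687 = 0.00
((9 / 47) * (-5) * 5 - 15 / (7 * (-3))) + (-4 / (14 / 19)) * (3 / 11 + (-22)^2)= -9528762 / 3619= -2632.98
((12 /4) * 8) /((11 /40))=960 /11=87.27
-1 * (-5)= 5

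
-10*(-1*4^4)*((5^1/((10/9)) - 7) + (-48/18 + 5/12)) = -12160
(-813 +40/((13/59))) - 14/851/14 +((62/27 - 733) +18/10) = -2031714046/1493505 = -1360.37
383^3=56181887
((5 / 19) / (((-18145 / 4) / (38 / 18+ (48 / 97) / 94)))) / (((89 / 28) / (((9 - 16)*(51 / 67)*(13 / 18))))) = 7522862984 / 50610279396609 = 0.00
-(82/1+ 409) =-491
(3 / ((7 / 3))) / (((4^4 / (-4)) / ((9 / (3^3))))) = -3 / 448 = -0.01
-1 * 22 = -22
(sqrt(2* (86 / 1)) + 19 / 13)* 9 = 171 / 13 + 18* sqrt(43) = 131.19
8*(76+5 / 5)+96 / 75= 15432 / 25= 617.28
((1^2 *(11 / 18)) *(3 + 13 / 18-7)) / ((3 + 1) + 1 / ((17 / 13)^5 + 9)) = -1545104803 / 3145597578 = -0.49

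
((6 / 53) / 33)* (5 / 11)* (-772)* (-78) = 602160 / 6413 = 93.90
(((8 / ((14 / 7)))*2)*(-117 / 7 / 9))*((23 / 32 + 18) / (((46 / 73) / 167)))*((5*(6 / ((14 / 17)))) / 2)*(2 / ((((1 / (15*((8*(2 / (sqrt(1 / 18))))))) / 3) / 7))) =-6536021175450*sqrt(2) / 161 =-57411986275.03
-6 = -6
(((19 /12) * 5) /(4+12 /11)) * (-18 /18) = -1045 /672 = -1.56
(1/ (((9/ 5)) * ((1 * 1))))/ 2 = 5/ 18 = 0.28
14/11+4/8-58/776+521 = 2230875/4268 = 522.70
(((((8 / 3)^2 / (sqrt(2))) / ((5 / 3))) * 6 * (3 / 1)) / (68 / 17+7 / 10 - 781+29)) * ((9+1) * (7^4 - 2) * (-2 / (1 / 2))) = 12282880 * sqrt(2) / 2491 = 6973.35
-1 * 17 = -17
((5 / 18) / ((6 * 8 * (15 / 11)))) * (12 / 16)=11 / 3456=0.00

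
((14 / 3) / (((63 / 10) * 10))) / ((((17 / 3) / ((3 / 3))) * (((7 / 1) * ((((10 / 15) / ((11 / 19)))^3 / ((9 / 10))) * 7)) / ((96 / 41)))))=431244 / 1171277135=0.00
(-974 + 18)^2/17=913936/17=53760.94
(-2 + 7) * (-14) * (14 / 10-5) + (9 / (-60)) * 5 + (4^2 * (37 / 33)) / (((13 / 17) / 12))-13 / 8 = 607619 / 1144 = 531.14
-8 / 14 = -4 / 7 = -0.57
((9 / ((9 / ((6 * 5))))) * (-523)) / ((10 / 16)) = -25104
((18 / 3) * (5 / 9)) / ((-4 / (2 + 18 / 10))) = -19 / 6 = -3.17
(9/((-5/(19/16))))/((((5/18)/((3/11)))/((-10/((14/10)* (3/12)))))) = 4617/77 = 59.96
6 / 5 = 1.20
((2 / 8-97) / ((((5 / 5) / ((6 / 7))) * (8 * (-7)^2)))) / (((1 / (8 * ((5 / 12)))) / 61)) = -118035 / 2744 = -43.02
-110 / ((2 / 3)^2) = -495 / 2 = -247.50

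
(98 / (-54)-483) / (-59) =13090 / 1593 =8.22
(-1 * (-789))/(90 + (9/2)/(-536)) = 281936/32157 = 8.77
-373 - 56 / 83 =-373.67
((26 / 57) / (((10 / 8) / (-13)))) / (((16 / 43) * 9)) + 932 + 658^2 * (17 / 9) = 818751.47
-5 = -5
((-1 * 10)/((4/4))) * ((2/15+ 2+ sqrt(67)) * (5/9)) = -50 * sqrt(67)/9- 320/27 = -57.33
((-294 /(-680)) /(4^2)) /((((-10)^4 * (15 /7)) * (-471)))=-343 /128112000000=-0.00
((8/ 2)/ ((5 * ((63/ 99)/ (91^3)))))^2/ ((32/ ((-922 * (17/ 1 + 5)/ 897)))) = -1094001451268726/ 1725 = -634203739865.93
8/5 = 1.60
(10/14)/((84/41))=205/588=0.35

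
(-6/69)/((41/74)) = -148/943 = -0.16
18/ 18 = 1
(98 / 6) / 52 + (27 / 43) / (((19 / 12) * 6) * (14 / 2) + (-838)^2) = 12179197 / 38774476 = 0.31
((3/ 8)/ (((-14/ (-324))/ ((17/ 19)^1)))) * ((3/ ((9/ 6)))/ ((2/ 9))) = 37179/ 532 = 69.89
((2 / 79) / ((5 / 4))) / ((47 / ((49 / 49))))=8 / 18565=0.00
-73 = -73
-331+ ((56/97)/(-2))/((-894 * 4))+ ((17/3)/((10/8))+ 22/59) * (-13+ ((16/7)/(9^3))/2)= -51535239653647/130543976430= -394.77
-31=-31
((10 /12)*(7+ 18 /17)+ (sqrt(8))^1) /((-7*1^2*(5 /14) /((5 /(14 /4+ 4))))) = -274 /153 - 8*sqrt(2) /15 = -2.55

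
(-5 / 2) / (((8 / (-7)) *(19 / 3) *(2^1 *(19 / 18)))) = 945 / 5776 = 0.16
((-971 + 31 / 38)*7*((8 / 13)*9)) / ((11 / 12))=-111485808 / 2717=-41032.69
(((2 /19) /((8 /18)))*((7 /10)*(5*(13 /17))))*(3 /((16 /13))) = 1.55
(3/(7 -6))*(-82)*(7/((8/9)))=-7749/4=-1937.25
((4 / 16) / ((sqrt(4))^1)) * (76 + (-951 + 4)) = -871 / 8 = -108.88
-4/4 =-1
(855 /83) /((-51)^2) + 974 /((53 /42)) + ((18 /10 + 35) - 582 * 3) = -5958297651 /6356555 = -937.35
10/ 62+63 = 1958/ 31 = 63.16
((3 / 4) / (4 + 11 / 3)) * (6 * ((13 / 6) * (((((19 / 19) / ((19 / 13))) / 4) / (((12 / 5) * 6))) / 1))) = 845 / 55936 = 0.02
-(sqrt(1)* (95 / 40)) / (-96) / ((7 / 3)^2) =0.00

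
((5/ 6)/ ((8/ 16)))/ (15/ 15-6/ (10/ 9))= -0.38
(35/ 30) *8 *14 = 392/ 3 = 130.67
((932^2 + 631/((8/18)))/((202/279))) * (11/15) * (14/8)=4984306635/3232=1542174.08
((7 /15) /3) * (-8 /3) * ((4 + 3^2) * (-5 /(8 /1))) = 91 /27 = 3.37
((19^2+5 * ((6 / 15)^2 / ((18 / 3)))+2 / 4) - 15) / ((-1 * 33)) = -10.50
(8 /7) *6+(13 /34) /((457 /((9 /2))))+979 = 214456295 /217532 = 985.86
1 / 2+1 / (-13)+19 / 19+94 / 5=2629 / 130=20.22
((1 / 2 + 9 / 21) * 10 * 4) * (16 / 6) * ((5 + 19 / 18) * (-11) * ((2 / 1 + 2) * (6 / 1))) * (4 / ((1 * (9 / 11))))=-438929920 / 567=-774126.84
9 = 9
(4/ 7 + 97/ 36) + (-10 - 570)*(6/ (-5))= 699.27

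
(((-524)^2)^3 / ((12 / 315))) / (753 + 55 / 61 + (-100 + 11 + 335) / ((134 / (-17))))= 751905689946872.96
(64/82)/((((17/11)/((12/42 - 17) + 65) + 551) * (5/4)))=475904/419991085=0.00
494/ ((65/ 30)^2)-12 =1212/ 13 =93.23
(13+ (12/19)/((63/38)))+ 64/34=5449/357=15.26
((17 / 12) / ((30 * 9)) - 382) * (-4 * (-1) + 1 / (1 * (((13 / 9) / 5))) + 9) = -132429941 / 21060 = -6288.22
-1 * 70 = -70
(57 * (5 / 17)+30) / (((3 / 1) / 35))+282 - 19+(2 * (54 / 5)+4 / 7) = 494302 / 595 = 830.76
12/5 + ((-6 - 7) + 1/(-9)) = -482/45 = -10.71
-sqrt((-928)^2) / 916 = -232 / 229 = -1.01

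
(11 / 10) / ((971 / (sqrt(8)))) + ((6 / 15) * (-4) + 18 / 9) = 11 * sqrt(2) / 4855 + 2 / 5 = 0.40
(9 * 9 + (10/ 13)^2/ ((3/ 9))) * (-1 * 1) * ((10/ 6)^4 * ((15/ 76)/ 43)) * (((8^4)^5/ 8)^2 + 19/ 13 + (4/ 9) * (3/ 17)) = -10560752635949775339939735530283318526878125/ 173448756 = -60886874483837608728307830000000000.00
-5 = -5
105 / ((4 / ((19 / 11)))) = 1995 / 44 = 45.34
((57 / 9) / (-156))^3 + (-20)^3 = -820025862859 / 102503232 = -8000.00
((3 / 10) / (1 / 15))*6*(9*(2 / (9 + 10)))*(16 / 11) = 7776 / 209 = 37.21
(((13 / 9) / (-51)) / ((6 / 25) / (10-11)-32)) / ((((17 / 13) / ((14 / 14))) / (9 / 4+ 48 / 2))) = 11375 / 645048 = 0.02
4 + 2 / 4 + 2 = 13 / 2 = 6.50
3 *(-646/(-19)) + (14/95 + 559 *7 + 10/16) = 3051987/760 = 4015.77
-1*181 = -181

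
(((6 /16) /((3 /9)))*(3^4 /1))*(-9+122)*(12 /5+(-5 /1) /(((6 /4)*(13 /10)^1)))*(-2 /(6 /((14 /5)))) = 512568 /325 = 1577.13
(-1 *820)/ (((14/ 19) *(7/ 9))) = -70110/ 49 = -1430.82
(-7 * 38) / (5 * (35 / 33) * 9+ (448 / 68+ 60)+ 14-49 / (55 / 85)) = -2261 / 447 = -5.06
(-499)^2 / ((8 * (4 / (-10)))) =-1245005 / 16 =-77812.81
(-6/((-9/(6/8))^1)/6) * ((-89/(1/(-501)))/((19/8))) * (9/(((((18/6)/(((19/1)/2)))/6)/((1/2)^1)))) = 133767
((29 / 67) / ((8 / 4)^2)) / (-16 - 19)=-0.00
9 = 9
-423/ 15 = -141/ 5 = -28.20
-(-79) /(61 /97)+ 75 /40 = 62219 /488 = 127.50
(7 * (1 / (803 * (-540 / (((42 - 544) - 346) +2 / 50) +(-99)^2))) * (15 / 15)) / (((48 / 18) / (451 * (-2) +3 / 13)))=-248515877 / 826311070728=-0.00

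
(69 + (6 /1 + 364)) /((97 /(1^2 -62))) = -26779 /97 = -276.07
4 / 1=4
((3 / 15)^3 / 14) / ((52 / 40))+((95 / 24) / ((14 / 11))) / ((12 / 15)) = 1698317 / 436800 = 3.89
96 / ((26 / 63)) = 232.62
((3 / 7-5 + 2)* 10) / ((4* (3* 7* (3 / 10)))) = -50 / 49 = -1.02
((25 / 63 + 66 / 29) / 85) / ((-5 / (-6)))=9766 / 258825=0.04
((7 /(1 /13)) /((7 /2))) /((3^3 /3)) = 26 /9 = 2.89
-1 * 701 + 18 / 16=-5599 / 8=-699.88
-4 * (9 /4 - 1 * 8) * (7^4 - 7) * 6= 330372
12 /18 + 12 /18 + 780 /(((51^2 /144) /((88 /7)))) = 3302812 /6069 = 544.21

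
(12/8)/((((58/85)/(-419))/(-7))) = 747915/116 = 6447.54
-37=-37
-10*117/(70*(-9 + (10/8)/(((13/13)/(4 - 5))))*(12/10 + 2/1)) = 585/1148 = 0.51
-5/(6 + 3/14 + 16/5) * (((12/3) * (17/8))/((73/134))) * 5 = -1993250/48107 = -41.43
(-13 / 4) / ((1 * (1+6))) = -13 / 28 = -0.46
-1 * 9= -9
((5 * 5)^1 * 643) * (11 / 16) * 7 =1237775 / 16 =77360.94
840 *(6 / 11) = 5040 / 11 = 458.18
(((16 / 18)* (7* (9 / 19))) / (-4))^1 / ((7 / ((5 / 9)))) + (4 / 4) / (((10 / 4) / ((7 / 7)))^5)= -25778 / 534375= -0.05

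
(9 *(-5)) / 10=-9 / 2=-4.50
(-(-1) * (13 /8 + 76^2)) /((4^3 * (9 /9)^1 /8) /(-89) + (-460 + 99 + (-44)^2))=4113669 /1121336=3.67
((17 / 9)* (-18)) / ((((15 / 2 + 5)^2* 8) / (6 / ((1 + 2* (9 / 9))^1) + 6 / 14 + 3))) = -646 / 4375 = -0.15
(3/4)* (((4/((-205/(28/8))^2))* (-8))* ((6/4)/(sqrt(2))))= -441* sqrt(2)/84050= -0.01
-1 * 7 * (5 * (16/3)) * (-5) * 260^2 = 189280000/3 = 63093333.33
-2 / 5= -0.40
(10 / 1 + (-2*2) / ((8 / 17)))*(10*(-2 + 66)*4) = 3840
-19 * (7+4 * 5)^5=-272629233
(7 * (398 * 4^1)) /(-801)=-11144 /801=-13.91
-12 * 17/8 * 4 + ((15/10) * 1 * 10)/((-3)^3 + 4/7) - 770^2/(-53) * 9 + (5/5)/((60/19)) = 11834111159/117660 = 100578.88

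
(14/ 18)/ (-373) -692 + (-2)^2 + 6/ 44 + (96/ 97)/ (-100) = -123195737371/ 179095950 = -687.88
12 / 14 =6 / 7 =0.86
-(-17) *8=136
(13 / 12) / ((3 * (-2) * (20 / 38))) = -247 / 720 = -0.34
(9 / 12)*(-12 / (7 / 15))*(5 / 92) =-675 / 644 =-1.05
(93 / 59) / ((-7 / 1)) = -0.23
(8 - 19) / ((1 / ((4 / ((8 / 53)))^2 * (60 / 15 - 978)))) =15047813 / 2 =7523906.50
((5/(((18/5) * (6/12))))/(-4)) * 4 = -25/9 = -2.78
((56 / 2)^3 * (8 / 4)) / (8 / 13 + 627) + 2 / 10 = 2861919 / 40795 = 70.15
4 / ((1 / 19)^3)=27436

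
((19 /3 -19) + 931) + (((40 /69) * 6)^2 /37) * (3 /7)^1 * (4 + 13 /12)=377758105 /411033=919.05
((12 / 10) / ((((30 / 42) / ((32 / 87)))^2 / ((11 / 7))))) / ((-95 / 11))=-1734656 / 29960625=-0.06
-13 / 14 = -0.93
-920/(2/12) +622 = -4898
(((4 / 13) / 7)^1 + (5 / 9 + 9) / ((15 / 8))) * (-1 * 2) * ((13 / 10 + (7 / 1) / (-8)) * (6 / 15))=-536758 / 307125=-1.75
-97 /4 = -24.25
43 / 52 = 0.83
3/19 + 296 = 5627/19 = 296.16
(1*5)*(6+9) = 75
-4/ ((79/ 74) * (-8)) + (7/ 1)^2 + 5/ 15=11803/ 237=49.80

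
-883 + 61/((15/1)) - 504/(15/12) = -19232/15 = -1282.13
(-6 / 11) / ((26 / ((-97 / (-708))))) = -97 / 33748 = -0.00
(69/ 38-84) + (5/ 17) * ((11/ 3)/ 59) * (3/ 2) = -1565662/ 19057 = -82.16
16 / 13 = 1.23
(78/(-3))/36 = -13/18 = -0.72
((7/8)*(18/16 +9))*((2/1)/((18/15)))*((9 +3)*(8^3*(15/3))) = 453600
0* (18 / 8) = 0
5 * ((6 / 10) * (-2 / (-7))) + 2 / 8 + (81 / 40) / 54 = 641 / 560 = 1.14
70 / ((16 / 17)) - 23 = 411 / 8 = 51.38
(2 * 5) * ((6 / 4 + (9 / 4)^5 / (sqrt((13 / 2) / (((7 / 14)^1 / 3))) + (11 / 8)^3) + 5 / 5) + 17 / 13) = -184971402 / 21975343 + 30233088 * sqrt(39) / 1690411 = 103.27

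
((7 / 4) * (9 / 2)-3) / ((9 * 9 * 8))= 0.01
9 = 9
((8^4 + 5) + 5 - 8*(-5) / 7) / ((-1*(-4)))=14391 / 14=1027.93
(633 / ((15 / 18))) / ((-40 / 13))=-24687 / 100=-246.87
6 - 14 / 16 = 41 / 8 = 5.12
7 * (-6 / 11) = -42 / 11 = -3.82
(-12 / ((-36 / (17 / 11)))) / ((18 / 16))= 136 / 297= 0.46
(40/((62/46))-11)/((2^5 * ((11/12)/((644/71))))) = 279657/48422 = 5.78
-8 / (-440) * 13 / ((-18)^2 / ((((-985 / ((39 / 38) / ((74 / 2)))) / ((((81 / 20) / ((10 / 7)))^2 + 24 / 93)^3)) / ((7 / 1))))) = -132025132192000000000000 / 20363700378556501088891769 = -0.01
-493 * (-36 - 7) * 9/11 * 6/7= 1144746/77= 14866.83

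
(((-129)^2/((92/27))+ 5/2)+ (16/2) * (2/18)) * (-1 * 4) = -4046569/207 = -19548.64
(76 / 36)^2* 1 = 361 / 81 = 4.46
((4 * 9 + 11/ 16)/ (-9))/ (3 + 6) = -587/ 1296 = -0.45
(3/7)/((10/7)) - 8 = -77/10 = -7.70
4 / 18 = 2 / 9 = 0.22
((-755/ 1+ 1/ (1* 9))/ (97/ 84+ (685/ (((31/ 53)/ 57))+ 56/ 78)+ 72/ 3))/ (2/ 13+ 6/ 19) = -0.02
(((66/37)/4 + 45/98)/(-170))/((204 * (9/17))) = -547/11095560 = -0.00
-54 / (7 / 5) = -38.57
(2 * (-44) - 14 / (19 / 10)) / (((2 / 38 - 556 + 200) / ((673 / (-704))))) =-304869 / 1190288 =-0.26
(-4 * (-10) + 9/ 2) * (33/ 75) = 19.58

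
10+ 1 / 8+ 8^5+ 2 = 262241 / 8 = 32780.12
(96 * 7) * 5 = 3360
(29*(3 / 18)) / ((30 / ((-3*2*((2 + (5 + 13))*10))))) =-580 / 3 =-193.33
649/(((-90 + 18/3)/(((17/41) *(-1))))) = 11033/3444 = 3.20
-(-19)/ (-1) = -19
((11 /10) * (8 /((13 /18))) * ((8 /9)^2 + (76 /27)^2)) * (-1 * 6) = -1117952 /1755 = -637.01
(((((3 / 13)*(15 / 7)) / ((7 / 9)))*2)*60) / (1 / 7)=48600 / 91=534.07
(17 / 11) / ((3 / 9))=51 / 11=4.64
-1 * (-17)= 17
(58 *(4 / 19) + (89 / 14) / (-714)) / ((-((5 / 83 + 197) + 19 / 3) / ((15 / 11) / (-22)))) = 52457079 / 14107428104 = 0.00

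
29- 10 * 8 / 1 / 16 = 24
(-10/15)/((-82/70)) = 70/123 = 0.57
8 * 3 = 24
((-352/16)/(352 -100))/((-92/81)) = 99/1288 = 0.08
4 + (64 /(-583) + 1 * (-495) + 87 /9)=-842044 /1749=-481.44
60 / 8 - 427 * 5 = -4255 / 2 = -2127.50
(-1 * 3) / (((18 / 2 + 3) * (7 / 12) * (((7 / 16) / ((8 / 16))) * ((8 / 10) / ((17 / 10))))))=-51 / 49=-1.04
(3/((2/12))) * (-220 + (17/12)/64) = -506829/128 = -3959.60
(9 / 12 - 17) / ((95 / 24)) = -78 / 19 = -4.11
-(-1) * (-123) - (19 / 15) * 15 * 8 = -275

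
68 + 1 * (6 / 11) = 754 / 11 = 68.55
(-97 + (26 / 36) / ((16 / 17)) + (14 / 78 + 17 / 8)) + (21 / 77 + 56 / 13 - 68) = -157.35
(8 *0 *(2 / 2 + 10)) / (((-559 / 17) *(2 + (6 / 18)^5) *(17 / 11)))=0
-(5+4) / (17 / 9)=-81 / 17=-4.76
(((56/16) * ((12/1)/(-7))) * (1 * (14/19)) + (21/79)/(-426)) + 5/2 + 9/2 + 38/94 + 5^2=280320351/10017674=27.98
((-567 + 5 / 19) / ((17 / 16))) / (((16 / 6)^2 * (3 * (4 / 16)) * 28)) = -8076 / 2261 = -3.57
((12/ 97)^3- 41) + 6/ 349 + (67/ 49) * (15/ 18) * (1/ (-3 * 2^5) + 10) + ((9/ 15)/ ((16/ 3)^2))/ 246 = -29.60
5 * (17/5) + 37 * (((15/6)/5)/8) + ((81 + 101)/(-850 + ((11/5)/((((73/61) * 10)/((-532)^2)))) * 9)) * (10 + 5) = 131834494431/6824317744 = 19.32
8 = 8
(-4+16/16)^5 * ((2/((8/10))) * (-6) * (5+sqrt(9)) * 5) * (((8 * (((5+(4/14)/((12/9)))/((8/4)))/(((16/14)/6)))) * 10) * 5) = 798255000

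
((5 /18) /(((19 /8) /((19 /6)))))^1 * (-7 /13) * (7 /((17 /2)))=-980 /5967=-0.16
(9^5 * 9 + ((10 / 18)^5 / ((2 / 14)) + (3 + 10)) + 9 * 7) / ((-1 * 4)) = -7846392302 / 59049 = -132879.34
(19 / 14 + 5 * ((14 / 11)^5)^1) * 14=40707649 / 161051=252.76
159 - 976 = -817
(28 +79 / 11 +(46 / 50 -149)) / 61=-31047 / 16775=-1.85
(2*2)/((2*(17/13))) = 26/17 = 1.53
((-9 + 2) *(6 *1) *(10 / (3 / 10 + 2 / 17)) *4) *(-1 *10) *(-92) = -262752000 / 71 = -3700732.39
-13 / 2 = -6.50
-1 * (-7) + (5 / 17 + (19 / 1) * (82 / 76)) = 945 / 34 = 27.79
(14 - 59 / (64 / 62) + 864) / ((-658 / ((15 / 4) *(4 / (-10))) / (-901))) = -70999701 / 42112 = -1685.97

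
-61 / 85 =-0.72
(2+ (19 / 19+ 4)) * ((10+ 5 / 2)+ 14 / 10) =973 / 10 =97.30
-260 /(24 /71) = -4615 /6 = -769.17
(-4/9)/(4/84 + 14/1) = -28/885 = -0.03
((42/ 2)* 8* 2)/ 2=168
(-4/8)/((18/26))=-13/18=-0.72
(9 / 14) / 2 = 9 / 28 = 0.32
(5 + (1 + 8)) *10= 140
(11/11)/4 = 1/4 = 0.25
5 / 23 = 0.22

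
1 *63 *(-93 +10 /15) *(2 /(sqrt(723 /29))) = -3878 *sqrt(20967) /241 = -2330.02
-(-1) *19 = 19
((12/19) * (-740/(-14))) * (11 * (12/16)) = 275.41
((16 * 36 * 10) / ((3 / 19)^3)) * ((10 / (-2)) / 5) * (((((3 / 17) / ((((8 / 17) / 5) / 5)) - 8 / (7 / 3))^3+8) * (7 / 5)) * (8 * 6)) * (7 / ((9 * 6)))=-525824177870 / 189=-2782138507.25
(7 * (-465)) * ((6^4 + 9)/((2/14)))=-29734425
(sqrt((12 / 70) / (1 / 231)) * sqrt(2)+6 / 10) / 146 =3 / 730+3 * sqrt(55) / 365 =0.07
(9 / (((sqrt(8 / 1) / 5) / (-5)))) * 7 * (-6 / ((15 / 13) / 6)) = 12285 * sqrt(2) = 17373.61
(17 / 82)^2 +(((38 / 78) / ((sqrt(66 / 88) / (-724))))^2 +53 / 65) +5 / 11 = 279922724975557 / 1687488660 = 165881.25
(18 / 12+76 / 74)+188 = 14099 / 74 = 190.53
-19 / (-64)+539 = 34515 / 64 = 539.30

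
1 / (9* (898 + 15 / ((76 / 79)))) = 76 / 624897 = 0.00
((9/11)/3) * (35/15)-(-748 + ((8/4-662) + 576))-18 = 8961/11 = 814.64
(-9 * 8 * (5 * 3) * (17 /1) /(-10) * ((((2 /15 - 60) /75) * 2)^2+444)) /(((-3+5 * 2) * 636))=1372538996 /7453125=184.16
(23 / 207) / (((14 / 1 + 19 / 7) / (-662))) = -4634 / 1053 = -4.40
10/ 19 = 0.53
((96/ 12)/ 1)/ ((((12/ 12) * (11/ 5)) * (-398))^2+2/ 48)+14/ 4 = 3220046287/ 920010482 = 3.50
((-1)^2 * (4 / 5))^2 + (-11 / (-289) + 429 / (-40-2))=-964589 / 101150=-9.54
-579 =-579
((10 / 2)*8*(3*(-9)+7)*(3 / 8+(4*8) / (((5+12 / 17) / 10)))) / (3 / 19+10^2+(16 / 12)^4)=-6742512900 / 15423679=-437.15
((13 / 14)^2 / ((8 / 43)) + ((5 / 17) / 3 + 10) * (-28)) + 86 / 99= -731625703 / 2638944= -277.24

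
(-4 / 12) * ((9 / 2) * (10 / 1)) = -15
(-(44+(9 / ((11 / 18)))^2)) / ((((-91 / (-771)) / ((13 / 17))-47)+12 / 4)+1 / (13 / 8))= 316406064 / 52428937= 6.03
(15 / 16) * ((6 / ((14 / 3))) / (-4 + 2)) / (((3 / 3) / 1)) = -135 / 224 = -0.60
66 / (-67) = -66 / 67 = -0.99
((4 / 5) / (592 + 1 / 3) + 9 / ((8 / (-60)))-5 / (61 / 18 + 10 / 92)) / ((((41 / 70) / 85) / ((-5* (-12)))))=-7914640680450 / 13187117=-600179.76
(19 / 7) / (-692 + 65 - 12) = -19 / 4473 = -0.00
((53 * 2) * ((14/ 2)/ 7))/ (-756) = -0.14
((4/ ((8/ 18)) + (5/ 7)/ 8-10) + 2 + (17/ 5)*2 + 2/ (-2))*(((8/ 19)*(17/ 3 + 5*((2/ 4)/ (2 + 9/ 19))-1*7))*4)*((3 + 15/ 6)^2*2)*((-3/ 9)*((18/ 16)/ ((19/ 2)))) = 3034317/ 339340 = 8.94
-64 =-64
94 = 94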